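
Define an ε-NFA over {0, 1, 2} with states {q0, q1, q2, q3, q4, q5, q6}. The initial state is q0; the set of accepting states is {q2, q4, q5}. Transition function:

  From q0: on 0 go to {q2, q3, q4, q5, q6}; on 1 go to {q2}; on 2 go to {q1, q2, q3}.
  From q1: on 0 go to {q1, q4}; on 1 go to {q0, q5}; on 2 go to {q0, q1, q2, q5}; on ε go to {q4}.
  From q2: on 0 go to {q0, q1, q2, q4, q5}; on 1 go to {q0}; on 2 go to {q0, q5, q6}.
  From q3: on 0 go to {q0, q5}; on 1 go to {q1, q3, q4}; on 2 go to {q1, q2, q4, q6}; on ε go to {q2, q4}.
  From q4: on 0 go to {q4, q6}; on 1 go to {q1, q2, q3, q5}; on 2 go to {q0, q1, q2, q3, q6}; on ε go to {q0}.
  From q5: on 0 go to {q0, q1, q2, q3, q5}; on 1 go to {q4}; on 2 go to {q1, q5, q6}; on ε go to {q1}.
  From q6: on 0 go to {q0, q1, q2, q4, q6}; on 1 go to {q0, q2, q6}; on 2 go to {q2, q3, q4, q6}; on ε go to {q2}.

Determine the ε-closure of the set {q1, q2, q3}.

{q0, q1, q2, q3, q4}

Begin with {q1, q2, q3}.
q1 →ε {q4}; add q4.
q4 →ε {q0}; add q0.
ε-closure = {q0, q1, q2, q3, q4}.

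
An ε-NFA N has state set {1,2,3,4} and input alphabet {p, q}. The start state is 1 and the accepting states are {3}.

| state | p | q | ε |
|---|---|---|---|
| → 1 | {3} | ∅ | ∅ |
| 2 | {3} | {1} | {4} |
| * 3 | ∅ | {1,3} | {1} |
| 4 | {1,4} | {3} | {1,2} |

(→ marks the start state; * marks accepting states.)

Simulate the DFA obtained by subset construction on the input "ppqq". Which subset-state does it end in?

Start: {1}.
δ(1,p) = {3}.
Union: {3}.
ε-closure gives {1,3}.
After p: {1,3}.
δ(1,p) = {3}; δ(3,p) = ∅.
Union: {3}.
ε-closure gives {1,3}.
After p: {1,3}.
δ(1,q) = ∅; δ(3,q) = {1,3}.
Union: {1,3}.
After q: {1,3}.
δ(1,q) = ∅; δ(3,q) = {1,3}.
Union: {1,3}.
After q: {1,3}.

{1,3}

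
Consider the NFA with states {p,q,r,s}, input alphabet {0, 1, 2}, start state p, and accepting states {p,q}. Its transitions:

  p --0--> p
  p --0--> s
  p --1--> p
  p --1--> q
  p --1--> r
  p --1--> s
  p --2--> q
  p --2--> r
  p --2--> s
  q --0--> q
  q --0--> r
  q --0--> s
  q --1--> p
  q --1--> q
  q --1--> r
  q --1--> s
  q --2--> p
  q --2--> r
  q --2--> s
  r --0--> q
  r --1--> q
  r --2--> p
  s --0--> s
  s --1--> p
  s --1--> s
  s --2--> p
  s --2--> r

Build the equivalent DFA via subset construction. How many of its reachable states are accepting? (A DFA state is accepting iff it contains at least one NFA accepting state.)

6

Start state of the DFA: {p}.
{p} --0--> {p,s}  [new]
{p} --1--> {p,q,r,s}  [new]
{p} --2--> {q,r,s}  [new]
{p,s} --0--> {p,s}  [seen]
{p,s} --1--> {p,q,r,s}  [seen]
{p,s} --2--> {p,q,r,s}  [seen]
{p,q,r,s} --0--> {p,q,r,s}  [seen]
{p,q,r,s} --1--> {p,q,r,s}  [seen]
{p,q,r,s} --2--> {p,q,r,s}  [seen]
{q,r,s} --0--> {q,r,s}  [seen]
{q,r,s} --1--> {p,q,r,s}  [seen]
{q,r,s} --2--> {p,r,s}  [new]
{p,r,s} --0--> {p,q,s}  [new]
{p,r,s} --1--> {p,q,r,s}  [seen]
{p,r,s} --2--> {p,q,r,s}  [seen]
{p,q,s} --0--> {p,q,r,s}  [seen]
{p,q,s} --1--> {p,q,r,s}  [seen]
{p,q,s} --2--> {p,q,r,s}  [seen]
Reachable DFA states: {p}, {p,s}, {p,q,r,s}, {q,r,s}, {p,r,s}, {p,q,s}.
Accepting DFA states (contain an NFA accepting state): {p}, {p,s}, {p,q,r,s}, {q,r,s}, {p,r,s}, {p,q,s}.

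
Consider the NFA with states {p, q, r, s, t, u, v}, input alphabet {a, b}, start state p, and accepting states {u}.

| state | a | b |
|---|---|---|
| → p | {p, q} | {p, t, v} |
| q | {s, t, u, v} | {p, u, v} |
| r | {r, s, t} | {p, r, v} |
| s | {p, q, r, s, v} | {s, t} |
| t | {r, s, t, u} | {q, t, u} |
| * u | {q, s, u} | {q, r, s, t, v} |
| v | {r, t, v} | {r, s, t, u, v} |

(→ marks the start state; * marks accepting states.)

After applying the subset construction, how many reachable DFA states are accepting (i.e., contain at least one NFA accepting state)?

3

Start state of the DFA: {p}.
{p} --a--> {p, q}  [new]
{p} --b--> {p, t, v}  [new]
{p, q} --a--> {p, q, s, t, u, v}  [new]
{p, q} --b--> {p, t, u, v}  [new]
{p, t, v} --a--> {p, q, r, s, t, u, v}  [new]
{p, t, v} --b--> {p, q, r, s, t, u, v}  [seen]
{p, q, s, t, u, v} --a--> {p, q, r, s, t, u, v}  [seen]
{p, q, s, t, u, v} --b--> {p, q, r, s, t, u, v}  [seen]
{p, t, u, v} --a--> {p, q, r, s, t, u, v}  [seen]
{p, t, u, v} --b--> {p, q, r, s, t, u, v}  [seen]
{p, q, r, s, t, u, v} --a--> {p, q, r, s, t, u, v}  [seen]
{p, q, r, s, t, u, v} --b--> {p, q, r, s, t, u, v}  [seen]
Reachable DFA states: {p}, {p, q}, {p, t, v}, {p, q, s, t, u, v}, {p, t, u, v}, {p, q, r, s, t, u, v}.
Accepting DFA states (contain an NFA accepting state): {p, q, s, t, u, v}, {p, t, u, v}, {p, q, r, s, t, u, v}.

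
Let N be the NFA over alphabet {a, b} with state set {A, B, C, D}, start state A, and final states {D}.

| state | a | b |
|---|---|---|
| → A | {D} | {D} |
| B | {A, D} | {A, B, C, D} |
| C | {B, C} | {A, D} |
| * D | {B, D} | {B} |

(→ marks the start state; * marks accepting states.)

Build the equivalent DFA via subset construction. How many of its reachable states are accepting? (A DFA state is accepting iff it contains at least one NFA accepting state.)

5

Start state of the DFA: {A}.
{A} --a--> {D}  [new]
{A} --b--> {D}  [seen]
{D} --a--> {B, D}  [new]
{D} --b--> {B}  [new]
{B, D} --a--> {A, B, D}  [new]
{B, D} --b--> {A, B, C, D}  [new]
{B} --a--> {A, D}  [new]
{B} --b--> {A, B, C, D}  [seen]
{A, B, D} --a--> {A, B, D}  [seen]
{A, B, D} --b--> {A, B, C, D}  [seen]
{A, B, C, D} --a--> {A, B, C, D}  [seen]
{A, B, C, D} --b--> {A, B, C, D}  [seen]
{A, D} --a--> {B, D}  [seen]
{A, D} --b--> {B, D}  [seen]
Reachable DFA states: {A}, {D}, {B, D}, {B}, {A, B, D}, {A, B, C, D}, {A, D}.
Accepting DFA states (contain an NFA accepting state): {D}, {B, D}, {A, B, D}, {A, B, C, D}, {A, D}.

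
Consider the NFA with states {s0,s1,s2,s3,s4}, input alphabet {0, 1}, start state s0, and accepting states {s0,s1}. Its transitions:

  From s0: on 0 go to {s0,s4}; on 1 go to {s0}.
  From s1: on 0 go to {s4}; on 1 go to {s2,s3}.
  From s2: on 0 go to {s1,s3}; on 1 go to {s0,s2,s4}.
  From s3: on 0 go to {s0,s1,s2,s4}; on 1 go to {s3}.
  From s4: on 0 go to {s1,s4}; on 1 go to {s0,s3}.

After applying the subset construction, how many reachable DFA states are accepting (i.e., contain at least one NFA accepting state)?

Start state of the DFA: {s0}.
{s0} --0--> {s0,s4}  [new]
{s0} --1--> {s0}  [seen]
{s0,s4} --0--> {s0,s1,s4}  [new]
{s0,s4} --1--> {s0,s3}  [new]
{s0,s1,s4} --0--> {s0,s1,s4}  [seen]
{s0,s1,s4} --1--> {s0,s2,s3}  [new]
{s0,s3} --0--> {s0,s1,s2,s4}  [new]
{s0,s3} --1--> {s0,s3}  [seen]
{s0,s2,s3} --0--> {s0,s1,s2,s3,s4}  [new]
{s0,s2,s3} --1--> {s0,s2,s3,s4}  [new]
{s0,s1,s2,s4} --0--> {s0,s1,s3,s4}  [new]
{s0,s1,s2,s4} --1--> {s0,s2,s3,s4}  [seen]
{s0,s1,s2,s3,s4} --0--> {s0,s1,s2,s3,s4}  [seen]
{s0,s1,s2,s3,s4} --1--> {s0,s2,s3,s4}  [seen]
{s0,s2,s3,s4} --0--> {s0,s1,s2,s3,s4}  [seen]
{s0,s2,s3,s4} --1--> {s0,s2,s3,s4}  [seen]
{s0,s1,s3,s4} --0--> {s0,s1,s2,s4}  [seen]
{s0,s1,s3,s4} --1--> {s0,s2,s3}  [seen]
Reachable DFA states: {s0}, {s0,s4}, {s0,s1,s4}, {s0,s3}, {s0,s2,s3}, {s0,s1,s2,s4}, {s0,s1,s2,s3,s4}, {s0,s2,s3,s4}, {s0,s1,s3,s4}.
Accepting DFA states (contain an NFA accepting state): {s0}, {s0,s4}, {s0,s1,s4}, {s0,s3}, {s0,s2,s3}, {s0,s1,s2,s4}, {s0,s1,s2,s3,s4}, {s0,s2,s3,s4}, {s0,s1,s3,s4}.

9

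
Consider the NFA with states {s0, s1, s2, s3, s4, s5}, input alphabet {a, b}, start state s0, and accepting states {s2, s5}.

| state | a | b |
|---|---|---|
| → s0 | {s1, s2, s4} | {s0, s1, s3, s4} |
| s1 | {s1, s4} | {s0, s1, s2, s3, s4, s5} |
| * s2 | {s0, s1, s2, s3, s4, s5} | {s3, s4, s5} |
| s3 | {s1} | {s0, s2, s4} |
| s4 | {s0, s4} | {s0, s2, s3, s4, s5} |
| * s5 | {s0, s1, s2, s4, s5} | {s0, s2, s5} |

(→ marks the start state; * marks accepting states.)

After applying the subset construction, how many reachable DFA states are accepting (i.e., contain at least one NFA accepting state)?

Start state of the DFA: {s0}.
{s0} --a--> {s1, s2, s4}  [new]
{s0} --b--> {s0, s1, s3, s4}  [new]
{s1, s2, s4} --a--> {s0, s1, s2, s3, s4, s5}  [new]
{s1, s2, s4} --b--> {s0, s1, s2, s3, s4, s5}  [seen]
{s0, s1, s3, s4} --a--> {s0, s1, s2, s4}  [new]
{s0, s1, s3, s4} --b--> {s0, s1, s2, s3, s4, s5}  [seen]
{s0, s1, s2, s3, s4, s5} --a--> {s0, s1, s2, s3, s4, s5}  [seen]
{s0, s1, s2, s3, s4, s5} --b--> {s0, s1, s2, s3, s4, s5}  [seen]
{s0, s1, s2, s4} --a--> {s0, s1, s2, s3, s4, s5}  [seen]
{s0, s1, s2, s4} --b--> {s0, s1, s2, s3, s4, s5}  [seen]
Reachable DFA states: {s0}, {s1, s2, s4}, {s0, s1, s3, s4}, {s0, s1, s2, s3, s4, s5}, {s0, s1, s2, s4}.
Accepting DFA states (contain an NFA accepting state): {s1, s2, s4}, {s0, s1, s2, s3, s4, s5}, {s0, s1, s2, s4}.

3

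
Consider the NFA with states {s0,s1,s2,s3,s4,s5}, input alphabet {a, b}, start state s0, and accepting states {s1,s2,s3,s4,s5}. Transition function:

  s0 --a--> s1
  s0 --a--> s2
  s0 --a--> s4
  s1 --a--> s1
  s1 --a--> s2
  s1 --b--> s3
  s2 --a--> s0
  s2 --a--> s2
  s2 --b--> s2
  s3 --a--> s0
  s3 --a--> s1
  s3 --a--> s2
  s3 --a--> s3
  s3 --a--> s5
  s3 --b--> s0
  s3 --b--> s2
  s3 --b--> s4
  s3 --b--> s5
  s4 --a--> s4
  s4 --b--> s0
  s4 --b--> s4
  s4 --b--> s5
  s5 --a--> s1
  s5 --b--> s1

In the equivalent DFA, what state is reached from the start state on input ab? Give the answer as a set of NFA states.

{s0,s2,s3,s4,s5}

Start: {s0}.
δ(s0,a) = {s1,s2,s4}.
Union: {s1,s2,s4}.
After a: {s1,s2,s4}.
δ(s1,b) = {s3}; δ(s2,b) = {s2}; δ(s4,b) = {s0,s4,s5}.
Union: {s0,s2,s3,s4,s5}.
After b: {s0,s2,s3,s4,s5}.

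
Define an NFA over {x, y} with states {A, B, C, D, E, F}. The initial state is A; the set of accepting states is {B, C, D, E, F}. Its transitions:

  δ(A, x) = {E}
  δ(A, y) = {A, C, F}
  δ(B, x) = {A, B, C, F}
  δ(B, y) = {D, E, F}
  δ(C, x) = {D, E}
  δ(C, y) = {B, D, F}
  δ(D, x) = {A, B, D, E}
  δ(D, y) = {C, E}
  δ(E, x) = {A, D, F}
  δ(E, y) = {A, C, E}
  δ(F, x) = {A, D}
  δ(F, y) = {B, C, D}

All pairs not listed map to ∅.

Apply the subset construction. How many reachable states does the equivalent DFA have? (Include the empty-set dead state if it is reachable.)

13

Start state of the DFA: {A}.
{A} --x--> {E}  [new]
{A} --y--> {A, C, F}  [new]
{E} --x--> {A, D, F}  [new]
{E} --y--> {A, C, E}  [new]
{A, C, F} --x--> {A, D, E}  [new]
{A, C, F} --y--> {A, B, C, D, F}  [new]
{A, D, F} --x--> {A, B, D, E}  [new]
{A, D, F} --y--> {A, B, C, D, E, F}  [new]
{A, C, E} --x--> {A, D, E, F}  [new]
{A, C, E} --y--> {A, B, C, D, E, F}  [seen]
{A, D, E} --x--> {A, B, D, E, F}  [new]
{A, D, E} --y--> {A, C, E, F}  [new]
{A, B, C, D, F} --x--> {A, B, C, D, E, F}  [seen]
{A, B, C, D, F} --y--> {A, B, C, D, E, F}  [seen]
{A, B, D, E} --x--> {A, B, C, D, E, F}  [seen]
{A, B, D, E} --y--> {A, C, D, E, F}  [new]
{A, B, C, D, E, F} --x--> {A, B, C, D, E, F}  [seen]
{A, B, C, D, E, F} --y--> {A, B, C, D, E, F}  [seen]
{A, D, E, F} --x--> {A, B, D, E, F}  [seen]
{A, D, E, F} --y--> {A, B, C, D, E, F}  [seen]
{A, B, D, E, F} --x--> {A, B, C, D, E, F}  [seen]
{A, B, D, E, F} --y--> {A, B, C, D, E, F}  [seen]
{A, C, E, F} --x--> {A, D, E, F}  [seen]
{A, C, E, F} --y--> {A, B, C, D, E, F}  [seen]
{A, C, D, E, F} --x--> {A, B, D, E, F}  [seen]
{A, C, D, E, F} --y--> {A, B, C, D, E, F}  [seen]
Reachable DFA states: {A}, {E}, {A, C, F}, {A, D, F}, {A, C, E}, {A, D, E}, {A, B, C, D, F}, {A, B, D, E}, {A, B, C, D, E, F}, {A, D, E, F}, {A, B, D, E, F}, {A, C, E, F}, {A, C, D, E, F}.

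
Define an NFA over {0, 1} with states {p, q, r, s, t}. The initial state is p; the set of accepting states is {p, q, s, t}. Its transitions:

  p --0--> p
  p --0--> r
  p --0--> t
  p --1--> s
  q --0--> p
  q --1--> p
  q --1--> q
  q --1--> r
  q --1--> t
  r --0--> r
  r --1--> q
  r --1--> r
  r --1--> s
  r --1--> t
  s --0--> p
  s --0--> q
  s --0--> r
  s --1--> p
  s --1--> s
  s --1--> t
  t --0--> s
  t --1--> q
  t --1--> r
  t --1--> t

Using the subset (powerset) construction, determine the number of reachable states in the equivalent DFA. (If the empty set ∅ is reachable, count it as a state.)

Start state of the DFA: {p}.
{p} --0--> {p, r, t}  [new]
{p} --1--> {s}  [new]
{p, r, t} --0--> {p, r, s, t}  [new]
{p, r, t} --1--> {q, r, s, t}  [new]
{s} --0--> {p, q, r}  [new]
{s} --1--> {p, s, t}  [new]
{p, r, s, t} --0--> {p, q, r, s, t}  [new]
{p, r, s, t} --1--> {p, q, r, s, t}  [seen]
{q, r, s, t} --0--> {p, q, r, s}  [new]
{q, r, s, t} --1--> {p, q, r, s, t}  [seen]
{p, q, r} --0--> {p, r, t}  [seen]
{p, q, r} --1--> {p, q, r, s, t}  [seen]
{p, s, t} --0--> {p, q, r, s, t}  [seen]
{p, s, t} --1--> {p, q, r, s, t}  [seen]
{p, q, r, s, t} --0--> {p, q, r, s, t}  [seen]
{p, q, r, s, t} --1--> {p, q, r, s, t}  [seen]
{p, q, r, s} --0--> {p, q, r, t}  [new]
{p, q, r, s} --1--> {p, q, r, s, t}  [seen]
{p, q, r, t} --0--> {p, r, s, t}  [seen]
{p, q, r, t} --1--> {p, q, r, s, t}  [seen]
Reachable DFA states: {p}, {p, r, t}, {s}, {p, r, s, t}, {q, r, s, t}, {p, q, r}, {p, s, t}, {p, q, r, s, t}, {p, q, r, s}, {p, q, r, t}.

10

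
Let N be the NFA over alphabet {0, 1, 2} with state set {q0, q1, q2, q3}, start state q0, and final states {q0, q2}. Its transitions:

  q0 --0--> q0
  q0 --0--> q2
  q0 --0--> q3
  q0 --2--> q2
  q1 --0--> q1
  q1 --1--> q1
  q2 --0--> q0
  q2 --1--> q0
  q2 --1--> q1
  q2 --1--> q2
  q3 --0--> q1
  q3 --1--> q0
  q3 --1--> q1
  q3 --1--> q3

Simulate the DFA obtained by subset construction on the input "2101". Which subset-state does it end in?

{q0, q1, q2, q3}

Start: {q0}.
δ(q0,2) = {q2}.
Union: {q2}.
After 2: {q2}.
δ(q2,1) = {q0, q1, q2}.
Union: {q0, q1, q2}.
After 1: {q0, q1, q2}.
δ(q0,0) = {q0, q2, q3}; δ(q1,0) = {q1}; δ(q2,0) = {q0}.
Union: {q0, q1, q2, q3}.
After 0: {q0, q1, q2, q3}.
δ(q0,1) = ∅; δ(q1,1) = {q1}; δ(q2,1) = {q0, q1, q2}; δ(q3,1) = {q0, q1, q3}.
Union: {q0, q1, q2, q3}.
After 1: {q0, q1, q2, q3}.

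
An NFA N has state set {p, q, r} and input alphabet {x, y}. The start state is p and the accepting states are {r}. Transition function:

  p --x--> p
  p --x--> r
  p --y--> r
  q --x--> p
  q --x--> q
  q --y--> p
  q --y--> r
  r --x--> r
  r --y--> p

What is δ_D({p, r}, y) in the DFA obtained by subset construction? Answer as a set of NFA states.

{p, r}

δ(p,y) = {r}; δ(r,y) = {p}.
Union: {p, r}.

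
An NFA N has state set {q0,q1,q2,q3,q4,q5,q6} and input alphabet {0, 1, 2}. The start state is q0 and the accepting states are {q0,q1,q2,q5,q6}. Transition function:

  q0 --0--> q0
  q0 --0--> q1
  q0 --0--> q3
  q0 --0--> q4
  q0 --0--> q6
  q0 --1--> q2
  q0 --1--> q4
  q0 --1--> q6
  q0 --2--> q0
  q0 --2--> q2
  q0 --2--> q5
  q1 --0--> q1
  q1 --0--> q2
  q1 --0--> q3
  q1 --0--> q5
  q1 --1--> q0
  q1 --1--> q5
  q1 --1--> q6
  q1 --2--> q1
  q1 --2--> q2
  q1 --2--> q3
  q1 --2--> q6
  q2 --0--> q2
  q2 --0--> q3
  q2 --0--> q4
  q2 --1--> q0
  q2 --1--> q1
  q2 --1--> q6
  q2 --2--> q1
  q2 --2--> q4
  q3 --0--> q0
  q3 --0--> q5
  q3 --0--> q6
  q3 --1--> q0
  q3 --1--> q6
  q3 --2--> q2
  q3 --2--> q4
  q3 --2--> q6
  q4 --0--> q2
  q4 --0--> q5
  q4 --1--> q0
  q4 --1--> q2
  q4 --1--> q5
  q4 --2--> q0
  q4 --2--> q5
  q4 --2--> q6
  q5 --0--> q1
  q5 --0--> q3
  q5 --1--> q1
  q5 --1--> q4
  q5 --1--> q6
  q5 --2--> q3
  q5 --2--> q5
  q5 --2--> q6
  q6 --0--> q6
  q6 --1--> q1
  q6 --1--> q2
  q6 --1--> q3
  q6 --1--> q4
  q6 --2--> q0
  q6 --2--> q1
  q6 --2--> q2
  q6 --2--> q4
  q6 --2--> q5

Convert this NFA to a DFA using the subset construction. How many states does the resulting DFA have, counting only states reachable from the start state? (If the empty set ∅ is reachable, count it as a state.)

Start state of the DFA: {q0}.
{q0} --0--> {q0,q1,q3,q4,q6}  [new]
{q0} --1--> {q2,q4,q6}  [new]
{q0} --2--> {q0,q2,q5}  [new]
{q0,q1,q3,q4,q6} --0--> {q0,q1,q2,q3,q4,q5,q6}  [new]
{q0,q1,q3,q4,q6} --1--> {q0,q1,q2,q3,q4,q5,q6}  [seen]
{q0,q1,q3,q4,q6} --2--> {q0,q1,q2,q3,q4,q5,q6}  [seen]
{q2,q4,q6} --0--> {q2,q3,q4,q5,q6}  [new]
{q2,q4,q6} --1--> {q0,q1,q2,q3,q4,q5,q6}  [seen]
{q2,q4,q6} --2--> {q0,q1,q2,q4,q5,q6}  [new]
{q0,q2,q5} --0--> {q0,q1,q2,q3,q4,q6}  [new]
{q0,q2,q5} --1--> {q0,q1,q2,q4,q6}  [new]
{q0,q2,q5} --2--> {q0,q1,q2,q3,q4,q5,q6}  [seen]
{q0,q1,q2,q3,q4,q5,q6} --0--> {q0,q1,q2,q3,q4,q5,q6}  [seen]
{q0,q1,q2,q3,q4,q5,q6} --1--> {q0,q1,q2,q3,q4,q5,q6}  [seen]
{q0,q1,q2,q3,q4,q5,q6} --2--> {q0,q1,q2,q3,q4,q5,q6}  [seen]
{q2,q3,q4,q5,q6} --0--> {q0,q1,q2,q3,q4,q5,q6}  [seen]
{q2,q3,q4,q5,q6} --1--> {q0,q1,q2,q3,q4,q5,q6}  [seen]
{q2,q3,q4,q5,q6} --2--> {q0,q1,q2,q3,q4,q5,q6}  [seen]
{q0,q1,q2,q4,q5,q6} --0--> {q0,q1,q2,q3,q4,q5,q6}  [seen]
{q0,q1,q2,q4,q5,q6} --1--> {q0,q1,q2,q3,q4,q5,q6}  [seen]
{q0,q1,q2,q4,q5,q6} --2--> {q0,q1,q2,q3,q4,q5,q6}  [seen]
{q0,q1,q2,q3,q4,q6} --0--> {q0,q1,q2,q3,q4,q5,q6}  [seen]
{q0,q1,q2,q3,q4,q6} --1--> {q0,q1,q2,q3,q4,q5,q6}  [seen]
{q0,q1,q2,q3,q4,q6} --2--> {q0,q1,q2,q3,q4,q5,q6}  [seen]
{q0,q1,q2,q4,q6} --0--> {q0,q1,q2,q3,q4,q5,q6}  [seen]
{q0,q1,q2,q4,q6} --1--> {q0,q1,q2,q3,q4,q5,q6}  [seen]
{q0,q1,q2,q4,q6} --2--> {q0,q1,q2,q3,q4,q5,q6}  [seen]
Reachable DFA states: {q0}, {q0,q1,q3,q4,q6}, {q2,q4,q6}, {q0,q2,q5}, {q0,q1,q2,q3,q4,q5,q6}, {q2,q3,q4,q5,q6}, {q0,q1,q2,q4,q5,q6}, {q0,q1,q2,q3,q4,q6}, {q0,q1,q2,q4,q6}.

9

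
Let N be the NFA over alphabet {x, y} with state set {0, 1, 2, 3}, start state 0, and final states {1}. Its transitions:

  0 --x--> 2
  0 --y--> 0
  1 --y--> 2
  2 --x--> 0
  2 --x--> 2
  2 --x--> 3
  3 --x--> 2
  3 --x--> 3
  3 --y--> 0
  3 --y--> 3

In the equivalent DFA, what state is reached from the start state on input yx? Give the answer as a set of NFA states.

{2}

Start: {0}.
δ(0,y) = {0}.
Union: {0}.
After y: {0}.
δ(0,x) = {2}.
Union: {2}.
After x: {2}.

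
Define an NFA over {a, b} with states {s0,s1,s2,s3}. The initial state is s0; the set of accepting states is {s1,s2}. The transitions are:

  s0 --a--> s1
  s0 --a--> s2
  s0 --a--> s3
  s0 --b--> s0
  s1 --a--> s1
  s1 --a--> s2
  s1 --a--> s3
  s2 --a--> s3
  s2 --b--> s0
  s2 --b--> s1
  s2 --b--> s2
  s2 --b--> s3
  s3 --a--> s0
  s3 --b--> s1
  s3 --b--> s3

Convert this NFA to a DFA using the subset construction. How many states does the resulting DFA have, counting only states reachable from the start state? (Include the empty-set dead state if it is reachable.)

Start state of the DFA: {s0}.
{s0} --a--> {s1,s2,s3}  [new]
{s0} --b--> {s0}  [seen]
{s1,s2,s3} --a--> {s0,s1,s2,s3}  [new]
{s1,s2,s3} --b--> {s0,s1,s2,s3}  [seen]
{s0,s1,s2,s3} --a--> {s0,s1,s2,s3}  [seen]
{s0,s1,s2,s3} --b--> {s0,s1,s2,s3}  [seen]
Reachable DFA states: {s0}, {s1,s2,s3}, {s0,s1,s2,s3}.

3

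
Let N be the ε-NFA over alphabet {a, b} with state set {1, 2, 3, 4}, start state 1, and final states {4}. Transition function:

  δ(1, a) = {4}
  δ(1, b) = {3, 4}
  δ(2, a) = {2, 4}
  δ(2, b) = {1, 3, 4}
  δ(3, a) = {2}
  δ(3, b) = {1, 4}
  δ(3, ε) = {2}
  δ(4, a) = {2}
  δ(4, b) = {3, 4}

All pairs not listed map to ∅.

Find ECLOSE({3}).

Begin with {3}.
3 →ε {2}; add 2.
ε-closure = {2, 3}.

{2, 3}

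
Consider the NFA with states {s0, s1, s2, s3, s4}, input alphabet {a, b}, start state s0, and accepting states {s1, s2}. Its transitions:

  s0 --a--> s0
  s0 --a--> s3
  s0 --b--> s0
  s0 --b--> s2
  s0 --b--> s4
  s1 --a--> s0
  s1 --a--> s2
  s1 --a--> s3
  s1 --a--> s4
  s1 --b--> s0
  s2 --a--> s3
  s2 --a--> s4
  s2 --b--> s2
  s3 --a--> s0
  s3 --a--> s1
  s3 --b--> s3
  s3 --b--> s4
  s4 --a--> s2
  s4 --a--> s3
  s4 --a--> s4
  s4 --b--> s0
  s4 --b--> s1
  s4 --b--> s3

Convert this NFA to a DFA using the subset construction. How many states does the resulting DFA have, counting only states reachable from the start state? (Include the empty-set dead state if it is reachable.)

6

Start state of the DFA: {s0}.
{s0} --a--> {s0, s3}  [new]
{s0} --b--> {s0, s2, s4}  [new]
{s0, s3} --a--> {s0, s1, s3}  [new]
{s0, s3} --b--> {s0, s2, s3, s4}  [new]
{s0, s2, s4} --a--> {s0, s2, s3, s4}  [seen]
{s0, s2, s4} --b--> {s0, s1, s2, s3, s4}  [new]
{s0, s1, s3} --a--> {s0, s1, s2, s3, s4}  [seen]
{s0, s1, s3} --b--> {s0, s2, s3, s4}  [seen]
{s0, s2, s3, s4} --a--> {s0, s1, s2, s3, s4}  [seen]
{s0, s2, s3, s4} --b--> {s0, s1, s2, s3, s4}  [seen]
{s0, s1, s2, s3, s4} --a--> {s0, s1, s2, s3, s4}  [seen]
{s0, s1, s2, s3, s4} --b--> {s0, s1, s2, s3, s4}  [seen]
Reachable DFA states: {s0}, {s0, s3}, {s0, s2, s4}, {s0, s1, s3}, {s0, s2, s3, s4}, {s0, s1, s2, s3, s4}.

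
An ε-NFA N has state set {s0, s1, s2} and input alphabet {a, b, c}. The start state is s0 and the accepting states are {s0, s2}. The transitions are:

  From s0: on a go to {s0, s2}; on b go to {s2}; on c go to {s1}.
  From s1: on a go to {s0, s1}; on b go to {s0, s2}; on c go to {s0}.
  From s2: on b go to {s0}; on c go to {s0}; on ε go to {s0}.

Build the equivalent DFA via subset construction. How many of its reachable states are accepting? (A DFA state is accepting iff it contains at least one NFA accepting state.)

4

Start state of the DFA: {s0} (ε-closure of the NFA start).
{s0} --a--> {s0, s2}  [new]
{s0} --b--> {s0, s2}  [seen]
{s0} --c--> {s1}  [new]
{s0, s2} --a--> {s0, s2}  [seen]
{s0, s2} --b--> {s0, s2}  [seen]
{s0, s2} --c--> {s0, s1}  [new]
{s1} --a--> {s0, s1}  [seen]
{s1} --b--> {s0, s2}  [seen]
{s1} --c--> {s0}  [seen]
{s0, s1} --a--> {s0, s1, s2}  [new]
{s0, s1} --b--> {s0, s2}  [seen]
{s0, s1} --c--> {s0, s1}  [seen]
{s0, s1, s2} --a--> {s0, s1, s2}  [seen]
{s0, s1, s2} --b--> {s0, s2}  [seen]
{s0, s1, s2} --c--> {s0, s1}  [seen]
Reachable DFA states: {s0}, {s0, s2}, {s1}, {s0, s1}, {s0, s1, s2}.
Accepting DFA states (contain an NFA accepting state): {s0}, {s0, s2}, {s0, s1}, {s0, s1, s2}.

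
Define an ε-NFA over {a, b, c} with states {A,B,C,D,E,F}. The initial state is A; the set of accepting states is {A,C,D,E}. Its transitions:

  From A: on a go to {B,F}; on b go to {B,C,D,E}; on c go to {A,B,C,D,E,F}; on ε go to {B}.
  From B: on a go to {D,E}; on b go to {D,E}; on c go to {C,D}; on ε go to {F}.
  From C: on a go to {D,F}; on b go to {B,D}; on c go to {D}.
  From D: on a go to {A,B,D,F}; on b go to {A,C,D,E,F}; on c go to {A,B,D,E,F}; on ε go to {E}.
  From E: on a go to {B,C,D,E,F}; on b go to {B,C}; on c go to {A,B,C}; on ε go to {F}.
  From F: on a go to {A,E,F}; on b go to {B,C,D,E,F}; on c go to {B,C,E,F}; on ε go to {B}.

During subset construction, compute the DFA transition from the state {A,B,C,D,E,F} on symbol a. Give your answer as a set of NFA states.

{A,B,C,D,E,F}

δ(A,a) = {B,F}; δ(B,a) = {D,E}; δ(C,a) = {D,F}; δ(D,a) = {A,B,D,F}; δ(E,a) = {B,C,D,E,F}; δ(F,a) = {A,E,F}.
Union: {A,B,C,D,E,F}.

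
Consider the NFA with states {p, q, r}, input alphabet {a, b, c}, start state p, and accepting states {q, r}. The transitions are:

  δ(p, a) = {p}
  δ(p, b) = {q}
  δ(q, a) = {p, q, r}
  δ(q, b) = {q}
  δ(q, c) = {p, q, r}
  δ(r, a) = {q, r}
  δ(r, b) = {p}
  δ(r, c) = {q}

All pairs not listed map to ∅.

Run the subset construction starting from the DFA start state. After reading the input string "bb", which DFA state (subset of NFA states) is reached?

Start: {p}.
δ(p,b) = {q}.
Union: {q}.
After b: {q}.
δ(q,b) = {q}.
Union: {q}.
After b: {q}.

{q}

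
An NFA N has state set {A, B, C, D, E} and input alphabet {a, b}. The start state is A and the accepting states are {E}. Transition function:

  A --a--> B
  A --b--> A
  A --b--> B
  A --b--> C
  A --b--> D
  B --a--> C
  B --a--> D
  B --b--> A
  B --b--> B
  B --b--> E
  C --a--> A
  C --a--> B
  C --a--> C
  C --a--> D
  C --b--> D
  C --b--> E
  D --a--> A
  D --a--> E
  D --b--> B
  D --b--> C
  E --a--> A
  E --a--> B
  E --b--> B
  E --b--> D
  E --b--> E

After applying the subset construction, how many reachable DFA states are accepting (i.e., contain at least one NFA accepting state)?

3

Start state of the DFA: {A}.
{A} --a--> {B}  [new]
{A} --b--> {A, B, C, D}  [new]
{B} --a--> {C, D}  [new]
{B} --b--> {A, B, E}  [new]
{A, B, C, D} --a--> {A, B, C, D, E}  [new]
{A, B, C, D} --b--> {A, B, C, D, E}  [seen]
{C, D} --a--> {A, B, C, D, E}  [seen]
{C, D} --b--> {B, C, D, E}  [new]
{A, B, E} --a--> {A, B, C, D}  [seen]
{A, B, E} --b--> {A, B, C, D, E}  [seen]
{A, B, C, D, E} --a--> {A, B, C, D, E}  [seen]
{A, B, C, D, E} --b--> {A, B, C, D, E}  [seen]
{B, C, D, E} --a--> {A, B, C, D, E}  [seen]
{B, C, D, E} --b--> {A, B, C, D, E}  [seen]
Reachable DFA states: {A}, {B}, {A, B, C, D}, {C, D}, {A, B, E}, {A, B, C, D, E}, {B, C, D, E}.
Accepting DFA states (contain an NFA accepting state): {A, B, E}, {A, B, C, D, E}, {B, C, D, E}.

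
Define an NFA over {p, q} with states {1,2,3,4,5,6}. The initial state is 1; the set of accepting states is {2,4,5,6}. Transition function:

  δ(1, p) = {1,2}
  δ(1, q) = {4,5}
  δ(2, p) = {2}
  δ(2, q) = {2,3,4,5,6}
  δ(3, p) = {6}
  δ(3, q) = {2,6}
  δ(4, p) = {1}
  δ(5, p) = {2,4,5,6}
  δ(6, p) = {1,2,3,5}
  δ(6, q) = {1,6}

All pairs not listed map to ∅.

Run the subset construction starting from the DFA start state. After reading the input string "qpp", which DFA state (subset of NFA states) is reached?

Start: {1}.
δ(1,q) = {4,5}.
Union: {4,5}.
After q: {4,5}.
δ(4,p) = {1}; δ(5,p) = {2,4,5,6}.
Union: {1,2,4,5,6}.
After p: {1,2,4,5,6}.
δ(1,p) = {1,2}; δ(2,p) = {2}; δ(4,p) = {1}; δ(5,p) = {2,4,5,6}; δ(6,p) = {1,2,3,5}.
Union: {1,2,3,4,5,6}.
After p: {1,2,3,4,5,6}.

{1,2,3,4,5,6}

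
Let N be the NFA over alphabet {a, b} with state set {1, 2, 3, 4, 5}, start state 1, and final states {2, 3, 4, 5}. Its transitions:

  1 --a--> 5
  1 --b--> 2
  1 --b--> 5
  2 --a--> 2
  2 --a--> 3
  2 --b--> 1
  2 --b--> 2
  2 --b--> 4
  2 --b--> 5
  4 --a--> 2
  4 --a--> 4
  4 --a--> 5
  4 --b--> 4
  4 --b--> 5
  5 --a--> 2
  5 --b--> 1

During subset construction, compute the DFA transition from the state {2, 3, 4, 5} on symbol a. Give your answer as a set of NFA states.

δ(2,a) = {2, 3}; δ(3,a) = ∅; δ(4,a) = {2, 4, 5}; δ(5,a) = {2}.
Union: {2, 3, 4, 5}.

{2, 3, 4, 5}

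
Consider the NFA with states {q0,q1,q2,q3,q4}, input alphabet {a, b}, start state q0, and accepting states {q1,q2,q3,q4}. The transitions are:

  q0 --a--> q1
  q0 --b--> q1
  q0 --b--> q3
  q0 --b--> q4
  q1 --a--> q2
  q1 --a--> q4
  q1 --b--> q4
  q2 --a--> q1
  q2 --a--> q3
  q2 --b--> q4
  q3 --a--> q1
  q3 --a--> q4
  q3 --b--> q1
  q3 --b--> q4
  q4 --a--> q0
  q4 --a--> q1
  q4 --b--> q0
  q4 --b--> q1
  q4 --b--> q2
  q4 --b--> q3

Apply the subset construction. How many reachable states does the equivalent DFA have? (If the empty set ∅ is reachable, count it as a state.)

Start state of the DFA: {q0}.
{q0} --a--> {q1}  [new]
{q0} --b--> {q1,q3,q4}  [new]
{q1} --a--> {q2,q4}  [new]
{q1} --b--> {q4}  [new]
{q1,q3,q4} --a--> {q0,q1,q2,q4}  [new]
{q1,q3,q4} --b--> {q0,q1,q2,q3,q4}  [new]
{q2,q4} --a--> {q0,q1,q3}  [new]
{q2,q4} --b--> {q0,q1,q2,q3,q4}  [seen]
{q4} --a--> {q0,q1}  [new]
{q4} --b--> {q0,q1,q2,q3}  [new]
{q0,q1,q2,q4} --a--> {q0,q1,q2,q3,q4}  [seen]
{q0,q1,q2,q4} --b--> {q0,q1,q2,q3,q4}  [seen]
{q0,q1,q2,q3,q4} --a--> {q0,q1,q2,q3,q4}  [seen]
{q0,q1,q2,q3,q4} --b--> {q0,q1,q2,q3,q4}  [seen]
{q0,q1,q3} --a--> {q1,q2,q4}  [new]
{q0,q1,q3} --b--> {q1,q3,q4}  [seen]
{q0,q1} --a--> {q1,q2,q4}  [seen]
{q0,q1} --b--> {q1,q3,q4}  [seen]
{q0,q1,q2,q3} --a--> {q1,q2,q3,q4}  [new]
{q0,q1,q2,q3} --b--> {q1,q3,q4}  [seen]
{q1,q2,q4} --a--> {q0,q1,q2,q3,q4}  [seen]
{q1,q2,q4} --b--> {q0,q1,q2,q3,q4}  [seen]
{q1,q2,q3,q4} --a--> {q0,q1,q2,q3,q4}  [seen]
{q1,q2,q3,q4} --b--> {q0,q1,q2,q3,q4}  [seen]
Reachable DFA states: {q0}, {q1}, {q1,q3,q4}, {q2,q4}, {q4}, {q0,q1,q2,q4}, {q0,q1,q2,q3,q4}, {q0,q1,q3}, {q0,q1}, {q0,q1,q2,q3}, {q1,q2,q4}, {q1,q2,q3,q4}.

12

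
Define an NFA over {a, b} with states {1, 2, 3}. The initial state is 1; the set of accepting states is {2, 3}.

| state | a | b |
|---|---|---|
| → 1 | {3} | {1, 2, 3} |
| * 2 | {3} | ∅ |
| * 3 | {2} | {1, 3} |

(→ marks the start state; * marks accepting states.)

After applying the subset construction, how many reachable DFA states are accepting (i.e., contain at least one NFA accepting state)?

5

Start state of the DFA: {1}.
{1} --a--> {3}  [new]
{1} --b--> {1, 2, 3}  [new]
{3} --a--> {2}  [new]
{3} --b--> {1, 3}  [new]
{1, 2, 3} --a--> {2, 3}  [new]
{1, 2, 3} --b--> {1, 2, 3}  [seen]
{2} --a--> {3}  [seen]
{2} --b--> ∅  [new]
{1, 3} --a--> {2, 3}  [seen]
{1, 3} --b--> {1, 2, 3}  [seen]
{2, 3} --a--> {2, 3}  [seen]
{2, 3} --b--> {1, 3}  [seen]
∅ --a--> ∅  [seen]
∅ --b--> ∅  [seen]
Reachable DFA states: {1}, {3}, {1, 2, 3}, {2}, {1, 3}, {2, 3}, ∅.
Accepting DFA states (contain an NFA accepting state): {3}, {1, 2, 3}, {2}, {1, 3}, {2, 3}.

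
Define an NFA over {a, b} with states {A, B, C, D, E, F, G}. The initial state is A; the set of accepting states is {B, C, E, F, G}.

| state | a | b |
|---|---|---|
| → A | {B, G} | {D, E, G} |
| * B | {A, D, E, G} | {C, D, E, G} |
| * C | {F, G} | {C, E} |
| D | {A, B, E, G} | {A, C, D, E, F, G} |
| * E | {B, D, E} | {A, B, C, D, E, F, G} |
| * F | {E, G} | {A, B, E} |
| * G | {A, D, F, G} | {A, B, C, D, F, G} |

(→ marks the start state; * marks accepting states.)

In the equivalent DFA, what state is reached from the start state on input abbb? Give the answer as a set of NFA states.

Start: {A}.
δ(A,a) = {B, G}.
Union: {B, G}.
After a: {B, G}.
δ(B,b) = {C, D, E, G}; δ(G,b) = {A, B, C, D, F, G}.
Union: {A, B, C, D, E, F, G}.
After b: {A, B, C, D, E, F, G}.
δ(A,b) = {D, E, G}; δ(B,b) = {C, D, E, G}; δ(C,b) = {C, E}; δ(D,b) = {A, C, D, E, F, G}; δ(E,b) = {A, B, C, D, E, F, G}; δ(F,b) = {A, B, E}; δ(G,b) = {A, B, C, D, F, G}.
Union: {A, B, C, D, E, F, G}.
After b: {A, B, C, D, E, F, G}.
δ(A,b) = {D, E, G}; δ(B,b) = {C, D, E, G}; δ(C,b) = {C, E}; δ(D,b) = {A, C, D, E, F, G}; δ(E,b) = {A, B, C, D, E, F, G}; δ(F,b) = {A, B, E}; δ(G,b) = {A, B, C, D, F, G}.
Union: {A, B, C, D, E, F, G}.
After b: {A, B, C, D, E, F, G}.

{A, B, C, D, E, F, G}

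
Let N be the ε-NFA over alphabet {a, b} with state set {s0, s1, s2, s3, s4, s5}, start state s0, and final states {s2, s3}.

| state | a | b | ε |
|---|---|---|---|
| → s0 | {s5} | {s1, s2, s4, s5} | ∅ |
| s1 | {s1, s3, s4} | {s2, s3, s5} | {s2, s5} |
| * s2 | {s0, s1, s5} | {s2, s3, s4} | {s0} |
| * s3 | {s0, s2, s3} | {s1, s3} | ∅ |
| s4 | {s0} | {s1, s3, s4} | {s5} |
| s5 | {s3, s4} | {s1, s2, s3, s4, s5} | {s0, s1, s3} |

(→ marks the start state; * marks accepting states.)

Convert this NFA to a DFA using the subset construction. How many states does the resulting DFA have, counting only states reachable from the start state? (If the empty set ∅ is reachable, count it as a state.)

Start state of the DFA: {s0} (ε-closure of the NFA start).
{s0} --a--> {s0, s1, s2, s3, s5}  [new]
{s0} --b--> {s0, s1, s2, s3, s4, s5}  [new]
{s0, s1, s2, s3, s5} --a--> {s0, s1, s2, s3, s4, s5}  [seen]
{s0, s1, s2, s3, s5} --b--> {s0, s1, s2, s3, s4, s5}  [seen]
{s0, s1, s2, s3, s4, s5} --a--> {s0, s1, s2, s3, s4, s5}  [seen]
{s0, s1, s2, s3, s4, s5} --b--> {s0, s1, s2, s3, s4, s5}  [seen]
Reachable DFA states: {s0}, {s0, s1, s2, s3, s5}, {s0, s1, s2, s3, s4, s5}.

3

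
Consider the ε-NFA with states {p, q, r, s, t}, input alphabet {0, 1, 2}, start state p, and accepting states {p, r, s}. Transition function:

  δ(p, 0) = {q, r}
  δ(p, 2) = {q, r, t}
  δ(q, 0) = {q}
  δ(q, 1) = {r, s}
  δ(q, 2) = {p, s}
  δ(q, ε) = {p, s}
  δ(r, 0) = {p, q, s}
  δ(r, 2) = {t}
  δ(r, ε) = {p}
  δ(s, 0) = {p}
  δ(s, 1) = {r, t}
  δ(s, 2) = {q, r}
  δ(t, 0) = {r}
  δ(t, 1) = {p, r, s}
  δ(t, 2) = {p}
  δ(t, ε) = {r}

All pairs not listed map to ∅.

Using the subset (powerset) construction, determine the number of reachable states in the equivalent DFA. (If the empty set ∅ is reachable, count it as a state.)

Start state of the DFA: {p} (ε-closure of the NFA start).
{p} --0--> {p, q, r, s}  [new]
{p} --1--> ∅  [new]
{p} --2--> {p, q, r, s, t}  [new]
{p, q, r, s} --0--> {p, q, r, s}  [seen]
{p, q, r, s} --1--> {p, r, s, t}  [new]
{p, q, r, s} --2--> {p, q, r, s, t}  [seen]
∅ --0--> ∅  [seen]
∅ --1--> ∅  [seen]
∅ --2--> ∅  [seen]
{p, q, r, s, t} --0--> {p, q, r, s}  [seen]
{p, q, r, s, t} --1--> {p, r, s, t}  [seen]
{p, q, r, s, t} --2--> {p, q, r, s, t}  [seen]
{p, r, s, t} --0--> {p, q, r, s}  [seen]
{p, r, s, t} --1--> {p, r, s, t}  [seen]
{p, r, s, t} --2--> {p, q, r, s, t}  [seen]
Reachable DFA states: {p}, {p, q, r, s}, ∅, {p, q, r, s, t}, {p, r, s, t}.

5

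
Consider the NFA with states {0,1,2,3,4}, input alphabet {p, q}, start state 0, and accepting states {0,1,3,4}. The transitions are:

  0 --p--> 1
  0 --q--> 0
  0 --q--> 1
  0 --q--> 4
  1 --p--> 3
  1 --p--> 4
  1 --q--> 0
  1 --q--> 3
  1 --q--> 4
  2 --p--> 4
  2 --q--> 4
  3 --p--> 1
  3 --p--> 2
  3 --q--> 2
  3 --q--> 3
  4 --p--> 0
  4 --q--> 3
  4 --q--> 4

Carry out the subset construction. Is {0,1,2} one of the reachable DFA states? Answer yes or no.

Start state of the DFA: {0}.
{0} --p--> {1}  [new]
{0} --q--> {0,1,4}  [new]
{1} --p--> {3,4}  [new]
{1} --q--> {0,3,4}  [new]
{0,1,4} --p--> {0,1,3,4}  [new]
{0,1,4} --q--> {0,1,3,4}  [seen]
{3,4} --p--> {0,1,2}  [new]
{3,4} --q--> {2,3,4}  [new]
{0,3,4} --p--> {0,1,2}  [seen]
{0,3,4} --q--> {0,1,2,3,4}  [new]
{0,1,3,4} --p--> {0,1,2,3,4}  [seen]
{0,1,3,4} --q--> {0,1,2,3,4}  [seen]
{0,1,2} --p--> {1,3,4}  [new]
{0,1,2} --q--> {0,1,3,4}  [seen]
{2,3,4} --p--> {0,1,2,4}  [new]
{2,3,4} --q--> {2,3,4}  [seen]
{0,1,2,3,4} --p--> {0,1,2,3,4}  [seen]
{0,1,2,3,4} --q--> {0,1,2,3,4}  [seen]
{1,3,4} --p--> {0,1,2,3,4}  [seen]
{1,3,4} --q--> {0,2,3,4}  [new]
{0,1,2,4} --p--> {0,1,3,4}  [seen]
{0,1,2,4} --q--> {0,1,3,4}  [seen]
{0,2,3,4} --p--> {0,1,2,4}  [seen]
{0,2,3,4} --q--> {0,1,2,3,4}  [seen]
Reachable DFA states: {0}, {1}, {0,1,4}, {3,4}, {0,3,4}, {0,1,3,4}, {0,1,2}, {2,3,4}, {0,1,2,3,4}, {1,3,4}, {0,1,2,4}, {0,2,3,4}.
{0,1,2} is among them.

yes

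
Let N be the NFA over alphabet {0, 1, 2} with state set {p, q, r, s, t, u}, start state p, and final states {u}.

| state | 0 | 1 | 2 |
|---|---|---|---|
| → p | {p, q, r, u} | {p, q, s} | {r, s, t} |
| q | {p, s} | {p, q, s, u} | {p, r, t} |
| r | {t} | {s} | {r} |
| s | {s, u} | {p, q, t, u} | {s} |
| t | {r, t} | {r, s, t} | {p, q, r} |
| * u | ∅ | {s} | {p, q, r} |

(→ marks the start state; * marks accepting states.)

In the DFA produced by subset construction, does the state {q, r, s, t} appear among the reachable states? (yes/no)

Start state of the DFA: {p}.
{p} --0--> {p, q, r, u}  [new]
{p} --1--> {p, q, s}  [new]
{p} --2--> {r, s, t}  [new]
{p, q, r, u} --0--> {p, q, r, s, t, u}  [new]
{p, q, r, u} --1--> {p, q, s, u}  [new]
{p, q, r, u} --2--> {p, q, r, s, t}  [new]
{p, q, s} --0--> {p, q, r, s, u}  [new]
{p, q, s} --1--> {p, q, s, t, u}  [new]
{p, q, s} --2--> {p, r, s, t}  [new]
{r, s, t} --0--> {r, s, t, u}  [new]
{r, s, t} --1--> {p, q, r, s, t, u}  [seen]
{r, s, t} --2--> {p, q, r, s}  [new]
{p, q, r, s, t, u} --0--> {p, q, r, s, t, u}  [seen]
{p, q, r, s, t, u} --1--> {p, q, r, s, t, u}  [seen]
{p, q, r, s, t, u} --2--> {p, q, r, s, t}  [seen]
{p, q, s, u} --0--> {p, q, r, s, u}  [seen]
{p, q, s, u} --1--> {p, q, s, t, u}  [seen]
{p, q, s, u} --2--> {p, q, r, s, t}  [seen]
{p, q, r, s, t} --0--> {p, q, r, s, t, u}  [seen]
{p, q, r, s, t} --1--> {p, q, r, s, t, u}  [seen]
{p, q, r, s, t} --2--> {p, q, r, s, t}  [seen]
{p, q, r, s, u} --0--> {p, q, r, s, t, u}  [seen]
{p, q, r, s, u} --1--> {p, q, s, t, u}  [seen]
{p, q, r, s, u} --2--> {p, q, r, s, t}  [seen]
{p, q, s, t, u} --0--> {p, q, r, s, t, u}  [seen]
{p, q, s, t, u} --1--> {p, q, r, s, t, u}  [seen]
{p, q, s, t, u} --2--> {p, q, r, s, t}  [seen]
{p, r, s, t} --0--> {p, q, r, s, t, u}  [seen]
{p, r, s, t} --1--> {p, q, r, s, t, u}  [seen]
{p, r, s, t} --2--> {p, q, r, s, t}  [seen]
{r, s, t, u} --0--> {r, s, t, u}  [seen]
{r, s, t, u} --1--> {p, q, r, s, t, u}  [seen]
{r, s, t, u} --2--> {p, q, r, s}  [seen]
{p, q, r, s} --0--> {p, q, r, s, t, u}  [seen]
{p, q, r, s} --1--> {p, q, s, t, u}  [seen]
{p, q, r, s} --2--> {p, r, s, t}  [seen]
Reachable DFA states: {p}, {p, q, r, u}, {p, q, s}, {r, s, t}, {p, q, r, s, t, u}, {p, q, s, u}, {p, q, r, s, t}, {p, q, r, s, u}, {p, q, s, t, u}, {p, r, s, t}, {r, s, t, u}, {p, q, r, s}.
{q, r, s, t} is not among them.

no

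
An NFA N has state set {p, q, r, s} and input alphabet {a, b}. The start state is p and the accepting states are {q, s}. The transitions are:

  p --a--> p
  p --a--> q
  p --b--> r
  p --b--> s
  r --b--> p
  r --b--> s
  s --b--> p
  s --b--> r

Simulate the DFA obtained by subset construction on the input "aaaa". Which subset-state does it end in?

Start: {p}.
δ(p,a) = {p, q}.
Union: {p, q}.
After a: {p, q}.
δ(p,a) = {p, q}; δ(q,a) = ∅.
Union: {p, q}.
After a: {p, q}.
δ(p,a) = {p, q}; δ(q,a) = ∅.
Union: {p, q}.
After a: {p, q}.
δ(p,a) = {p, q}; δ(q,a) = ∅.
Union: {p, q}.
After a: {p, q}.

{p, q}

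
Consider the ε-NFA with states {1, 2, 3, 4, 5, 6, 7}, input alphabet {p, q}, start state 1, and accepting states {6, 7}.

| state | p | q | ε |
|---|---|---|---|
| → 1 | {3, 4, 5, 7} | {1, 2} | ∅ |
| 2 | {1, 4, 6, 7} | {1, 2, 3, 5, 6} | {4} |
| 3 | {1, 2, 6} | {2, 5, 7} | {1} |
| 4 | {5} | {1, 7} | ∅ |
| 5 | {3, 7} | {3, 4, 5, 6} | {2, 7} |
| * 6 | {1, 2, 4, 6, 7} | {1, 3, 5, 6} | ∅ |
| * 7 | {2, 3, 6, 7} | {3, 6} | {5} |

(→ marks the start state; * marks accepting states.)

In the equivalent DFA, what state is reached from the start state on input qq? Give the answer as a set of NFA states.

{1, 2, 3, 4, 5, 6, 7}

Start: {1}.
δ(1,q) = {1, 2}.
Union: {1, 2}.
ε-closure gives {1, 2, 4}.
After q: {1, 2, 4}.
δ(1,q) = {1, 2}; δ(2,q) = {1, 2, 3, 5, 6}; δ(4,q) = {1, 7}.
Union: {1, 2, 3, 5, 6, 7}.
ε-closure gives {1, 2, 3, 4, 5, 6, 7}.
After q: {1, 2, 3, 4, 5, 6, 7}.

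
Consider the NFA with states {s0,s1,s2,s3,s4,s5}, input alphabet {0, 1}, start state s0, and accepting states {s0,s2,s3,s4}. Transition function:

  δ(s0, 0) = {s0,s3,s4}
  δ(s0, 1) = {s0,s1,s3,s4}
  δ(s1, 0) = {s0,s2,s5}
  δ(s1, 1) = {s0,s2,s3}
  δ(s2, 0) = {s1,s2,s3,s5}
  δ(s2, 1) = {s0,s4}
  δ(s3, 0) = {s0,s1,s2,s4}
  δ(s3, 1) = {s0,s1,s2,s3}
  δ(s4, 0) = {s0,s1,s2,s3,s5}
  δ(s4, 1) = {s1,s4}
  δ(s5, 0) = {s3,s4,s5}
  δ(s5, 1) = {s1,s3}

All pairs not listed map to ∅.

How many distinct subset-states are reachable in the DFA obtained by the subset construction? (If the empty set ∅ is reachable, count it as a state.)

5

Start state of the DFA: {s0}.
{s0} --0--> {s0,s3,s4}  [new]
{s0} --1--> {s0,s1,s3,s4}  [new]
{s0,s3,s4} --0--> {s0,s1,s2,s3,s4,s5}  [new]
{s0,s3,s4} --1--> {s0,s1,s2,s3,s4}  [new]
{s0,s1,s3,s4} --0--> {s0,s1,s2,s3,s4,s5}  [seen]
{s0,s1,s3,s4} --1--> {s0,s1,s2,s3,s4}  [seen]
{s0,s1,s2,s3,s4,s5} --0--> {s0,s1,s2,s3,s4,s5}  [seen]
{s0,s1,s2,s3,s4,s5} --1--> {s0,s1,s2,s3,s4}  [seen]
{s0,s1,s2,s3,s4} --0--> {s0,s1,s2,s3,s4,s5}  [seen]
{s0,s1,s2,s3,s4} --1--> {s0,s1,s2,s3,s4}  [seen]
Reachable DFA states: {s0}, {s0,s3,s4}, {s0,s1,s3,s4}, {s0,s1,s2,s3,s4,s5}, {s0,s1,s2,s3,s4}.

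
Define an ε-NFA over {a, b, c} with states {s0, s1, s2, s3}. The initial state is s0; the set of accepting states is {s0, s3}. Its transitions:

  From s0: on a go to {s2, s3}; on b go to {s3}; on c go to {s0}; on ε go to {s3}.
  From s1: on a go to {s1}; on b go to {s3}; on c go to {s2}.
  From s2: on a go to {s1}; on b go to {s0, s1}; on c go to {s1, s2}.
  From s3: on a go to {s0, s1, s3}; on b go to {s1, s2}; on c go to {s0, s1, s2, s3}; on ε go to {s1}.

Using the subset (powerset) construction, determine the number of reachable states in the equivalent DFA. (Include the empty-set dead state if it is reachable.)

Start state of the DFA: {s0, s1, s3} (ε-closure of the NFA start).
{s0, s1, s3} --a--> {s0, s1, s2, s3}  [new]
{s0, s1, s3} --b--> {s1, s2, s3}  [new]
{s0, s1, s3} --c--> {s0, s1, s2, s3}  [seen]
{s0, s1, s2, s3} --a--> {s0, s1, s2, s3}  [seen]
{s0, s1, s2, s3} --b--> {s0, s1, s2, s3}  [seen]
{s0, s1, s2, s3} --c--> {s0, s1, s2, s3}  [seen]
{s1, s2, s3} --a--> {s0, s1, s3}  [seen]
{s1, s2, s3} --b--> {s0, s1, s2, s3}  [seen]
{s1, s2, s3} --c--> {s0, s1, s2, s3}  [seen]
Reachable DFA states: {s0, s1, s3}, {s0, s1, s2, s3}, {s1, s2, s3}.

3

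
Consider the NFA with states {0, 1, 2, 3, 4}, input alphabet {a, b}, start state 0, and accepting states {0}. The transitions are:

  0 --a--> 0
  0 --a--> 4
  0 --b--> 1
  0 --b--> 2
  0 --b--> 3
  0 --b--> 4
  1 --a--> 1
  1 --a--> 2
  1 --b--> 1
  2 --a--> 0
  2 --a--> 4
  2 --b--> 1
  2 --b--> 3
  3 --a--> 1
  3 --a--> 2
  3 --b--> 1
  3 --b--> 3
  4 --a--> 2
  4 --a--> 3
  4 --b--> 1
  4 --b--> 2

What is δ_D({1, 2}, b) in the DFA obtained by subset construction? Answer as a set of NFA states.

δ(1,b) = {1}; δ(2,b) = {1, 3}.
Union: {1, 3}.

{1, 3}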